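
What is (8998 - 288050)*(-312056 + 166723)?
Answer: 40555464316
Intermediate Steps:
(8998 - 288050)*(-312056 + 166723) = -279052*(-145333) = 40555464316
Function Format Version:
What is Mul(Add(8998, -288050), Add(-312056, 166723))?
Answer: 40555464316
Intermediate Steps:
Mul(Add(8998, -288050), Add(-312056, 166723)) = Mul(-279052, -145333) = 40555464316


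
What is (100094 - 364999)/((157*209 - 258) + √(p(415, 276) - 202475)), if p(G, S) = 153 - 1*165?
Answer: -507293075/62354736 + 264905*I*√202487/1060030512 ≈ -8.1356 + 0.11245*I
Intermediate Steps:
p(G, S) = -12 (p(G, S) = 153 - 165 = -12)
(100094 - 364999)/((157*209 - 258) + √(p(415, 276) - 202475)) = (100094 - 364999)/((157*209 - 258) + √(-12 - 202475)) = -264905/((32813 - 258) + √(-202487)) = -264905/(32555 + I*√202487)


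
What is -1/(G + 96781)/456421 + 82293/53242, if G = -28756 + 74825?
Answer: 191624363979386/123977305324775 ≈ 1.5456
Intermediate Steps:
G = 46069
-1/(G + 96781)/456421 + 82293/53242 = -1/(46069 + 96781)/456421 + 82293/53242 = -1/142850*(1/456421) + 82293*(1/53242) = -1*1/142850*(1/456421) + 82293/53242 = -1/142850*1/456421 + 82293/53242 = -1/65199739850 + 82293/53242 = 191624363979386/123977305324775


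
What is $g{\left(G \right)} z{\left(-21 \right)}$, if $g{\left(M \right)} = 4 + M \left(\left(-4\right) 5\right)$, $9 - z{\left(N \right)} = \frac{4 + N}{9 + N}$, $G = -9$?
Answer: $\frac{4186}{3} \approx 1395.3$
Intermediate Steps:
$z{\left(N \right)} = 9 - \frac{4 + N}{9 + N}$
$g{\left(M \right)} = 4 - 20 M$ ($g{\left(M \right)} = 4 + M \left(-20\right) = 4 - 20 M$)
$g{\left(G \right)} z{\left(-21 \right)} = \left(4 - -180\right) \frac{77 + 8 \left(-21\right)}{9 - 21} = \left(4 + 180\right) \frac{77 - 168}{-12} = 184 \left(\left(- \frac{1}{12}\right) \left(-91\right)\right) = 184 \cdot \frac{91}{12} = \frac{4186}{3}$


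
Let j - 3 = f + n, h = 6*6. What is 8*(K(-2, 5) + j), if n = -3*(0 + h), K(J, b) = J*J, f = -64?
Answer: -1320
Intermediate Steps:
h = 36
K(J, b) = J²
n = -108 (n = -3*(0 + 36) = -3*36 = -108)
j = -169 (j = 3 + (-64 - 108) = 3 - 172 = -169)
8*(K(-2, 5) + j) = 8*((-2)² - 169) = 8*(4 - 169) = 8*(-165) = -1320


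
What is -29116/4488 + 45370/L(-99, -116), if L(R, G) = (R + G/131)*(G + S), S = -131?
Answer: -259340281/55789206 ≈ -4.6486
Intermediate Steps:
L(R, G) = (-131 + G)*(R + G/131) (L(R, G) = (R + G/131)*(G - 131) = (R + G*(1/131))*(-131 + G) = (R + G/131)*(-131 + G) = (-131 + G)*(R + G/131))
-29116/4488 + 45370/L(-99, -116) = -29116/4488 + 45370/(-1*(-116) - 131*(-99) + (1/131)*(-116)² - 116*(-99)) = -29116*1/4488 + 45370/(116 + 12969 + (1/131)*13456 + 11484) = -7279/1122 + 45370/(116 + 12969 + 13456/131 + 11484) = -7279/1122 + 45370/(3231995/131) = -7279/1122 + 45370*(131/3231995) = -7279/1122 + 91438/49723 = -259340281/55789206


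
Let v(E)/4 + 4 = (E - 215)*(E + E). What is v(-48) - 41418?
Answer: 59558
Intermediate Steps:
v(E) = -16 + 8*E*(-215 + E) (v(E) = -16 + 4*((E - 215)*(E + E)) = -16 + 4*((-215 + E)*(2*E)) = -16 + 4*(2*E*(-215 + E)) = -16 + 8*E*(-215 + E))
v(-48) - 41418 = (-16 - 1720*(-48) + 8*(-48)**2) - 41418 = (-16 + 82560 + 8*2304) - 41418 = (-16 + 82560 + 18432) - 41418 = 100976 - 41418 = 59558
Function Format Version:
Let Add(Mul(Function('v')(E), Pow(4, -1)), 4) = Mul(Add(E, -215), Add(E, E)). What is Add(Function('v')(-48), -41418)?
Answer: 59558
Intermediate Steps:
Function('v')(E) = Add(-16, Mul(8, E, Add(-215, E))) (Function('v')(E) = Add(-16, Mul(4, Mul(Add(E, -215), Add(E, E)))) = Add(-16, Mul(4, Mul(Add(-215, E), Mul(2, E)))) = Add(-16, Mul(4, Mul(2, E, Add(-215, E)))) = Add(-16, Mul(8, E, Add(-215, E))))
Add(Function('v')(-48), -41418) = Add(Add(-16, Mul(-1720, -48), Mul(8, Pow(-48, 2))), -41418) = Add(Add(-16, 82560, Mul(8, 2304)), -41418) = Add(Add(-16, 82560, 18432), -41418) = Add(100976, -41418) = 59558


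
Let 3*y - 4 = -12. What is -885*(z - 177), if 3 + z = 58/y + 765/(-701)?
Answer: 503358795/2804 ≈ 1.7951e+5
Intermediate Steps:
y = -8/3 (y = 4/3 + (⅓)*(-12) = 4/3 - 4 = -8/3 ≈ -2.6667)
z = -72459/2804 (z = -3 + (58/(-8/3) + 765/(-701)) = -3 + (58*(-3/8) + 765*(-1/701)) = -3 + (-87/4 - 765/701) = -3 - 64047/2804 = -72459/2804 ≈ -25.841)
-885*(z - 177) = -885*(-72459/2804 - 177) = -885*(-568767/2804) = 503358795/2804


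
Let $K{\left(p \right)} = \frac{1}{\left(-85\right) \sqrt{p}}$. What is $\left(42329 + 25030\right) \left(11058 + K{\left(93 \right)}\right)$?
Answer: $744855822 - \frac{22453 \sqrt{93}}{2635} \approx 7.4486 \cdot 10^{8}$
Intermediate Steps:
$K{\left(p \right)} = - \frac{1}{85 \sqrt{p}}$
$\left(42329 + 25030\right) \left(11058 + K{\left(93 \right)}\right) = \left(42329 + 25030\right) \left(11058 - \frac{1}{85 \sqrt{93}}\right) = 67359 \left(11058 - \frac{\frac{1}{93} \sqrt{93}}{85}\right) = 67359 \left(11058 - \frac{\sqrt{93}}{7905}\right) = 744855822 - \frac{22453 \sqrt{93}}{2635}$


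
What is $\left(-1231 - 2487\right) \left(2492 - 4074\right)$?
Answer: $5881876$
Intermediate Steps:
$\left(-1231 - 2487\right) \left(2492 - 4074\right) = \left(-3718\right) \left(-1582\right) = 5881876$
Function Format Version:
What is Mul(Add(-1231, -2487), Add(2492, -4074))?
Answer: 5881876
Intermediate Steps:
Mul(Add(-1231, -2487), Add(2492, -4074)) = Mul(-3718, -1582) = 5881876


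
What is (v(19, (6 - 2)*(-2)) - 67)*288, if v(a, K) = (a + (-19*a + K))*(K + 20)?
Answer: -1228896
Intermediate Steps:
v(a, K) = (20 + K)*(K - 18*a) (v(a, K) = (a + (K - 19*a))*(20 + K) = (K - 18*a)*(20 + K) = (20 + K)*(K - 18*a))
(v(19, (6 - 2)*(-2)) - 67)*288 = ((((6 - 2)*(-2))² - 360*19 + 20*((6 - 2)*(-2)) - 18*(6 - 2)*(-2)*19) - 67)*288 = (((4*(-2))² - 6840 + 20*(4*(-2)) - 18*4*(-2)*19) - 67)*288 = (((-8)² - 6840 + 20*(-8) - 18*(-8)*19) - 67)*288 = ((64 - 6840 - 160 + 2736) - 67)*288 = (-4200 - 67)*288 = -4267*288 = -1228896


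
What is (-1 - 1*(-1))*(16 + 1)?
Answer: 0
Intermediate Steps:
(-1 - 1*(-1))*(16 + 1) = (-1 + 1)*17 = 0*17 = 0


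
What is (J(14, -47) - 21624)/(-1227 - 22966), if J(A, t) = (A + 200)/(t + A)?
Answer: 713806/798369 ≈ 0.89408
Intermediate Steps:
J(A, t) = (200 + A)/(A + t)
(J(14, -47) - 21624)/(-1227 - 22966) = ((200 + 14)/(14 - 47) - 21624)/(-1227 - 22966) = (214/(-33) - 21624)/(-24193) = (-1/33*214 - 21624)*(-1/24193) = (-214/33 - 21624)*(-1/24193) = -713806/33*(-1/24193) = 713806/798369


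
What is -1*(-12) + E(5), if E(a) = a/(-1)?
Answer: 7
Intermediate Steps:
E(a) = -a (E(a) = a*(-1) = -a)
-1*(-12) + E(5) = -1*(-12) - 1*5 = 12 - 5 = 7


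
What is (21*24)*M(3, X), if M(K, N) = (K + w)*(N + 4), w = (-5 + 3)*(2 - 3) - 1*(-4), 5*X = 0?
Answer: 18144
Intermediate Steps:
X = 0 (X = (⅕)*0 = 0)
w = 6 (w = -2*(-1) + 4 = 2 + 4 = 6)
M(K, N) = (4 + N)*(6 + K) (M(K, N) = (K + 6)*(N + 4) = (6 + K)*(4 + N) = (4 + N)*(6 + K))
(21*24)*M(3, X) = (21*24)*(24 + 4*3 + 6*0 + 3*0) = 504*(24 + 12 + 0 + 0) = 504*36 = 18144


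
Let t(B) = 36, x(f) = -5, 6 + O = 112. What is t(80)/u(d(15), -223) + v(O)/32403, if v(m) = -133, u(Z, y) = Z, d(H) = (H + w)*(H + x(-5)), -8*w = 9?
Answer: 218677/856365 ≈ 0.25535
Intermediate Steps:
O = 106 (O = -6 + 112 = 106)
w = -9/8 (w = -⅛*9 = -9/8 ≈ -1.1250)
d(H) = (-5 + H)*(-9/8 + H) (d(H) = (H - 9/8)*(H - 5) = (-9/8 + H)*(-5 + H) = (-5 + H)*(-9/8 + H))
t(80)/u(d(15), -223) + v(O)/32403 = 36/(45/8 + 15² - 49/8*15) - 133/32403 = 36/(45/8 + 225 - 735/8) - 133*1/32403 = 36/(555/4) - 19/4629 = 36*(4/555) - 19/4629 = 48/185 - 19/4629 = 218677/856365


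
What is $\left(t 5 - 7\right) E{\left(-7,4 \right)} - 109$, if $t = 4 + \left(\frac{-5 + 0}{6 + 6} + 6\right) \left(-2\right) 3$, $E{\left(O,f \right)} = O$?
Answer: $\frac{1945}{2} \approx 972.5$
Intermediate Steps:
$t = - \frac{59}{2}$ ($t = 4 + \left(- \frac{5}{12} + 6\right) \left(-2\right) 3 = 4 + \frac{67}{12} \left(-2\right) 3 = 4 - \frac{67}{2} = - \frac{59}{2} \approx -29.5$)
$\left(t 5 - 7\right) E{\left(-7,4 \right)} - 109 = \left(\left(- \frac{59}{2}\right) 5 - 7\right) \left(-7\right) - 109 = \left(- \frac{295}{2} - 7\right) \left(-7\right) - 109 = \left(- \frac{309}{2}\right) \left(-7\right) - 109 = \frac{2163}{2} - 109 = \frac{1945}{2}$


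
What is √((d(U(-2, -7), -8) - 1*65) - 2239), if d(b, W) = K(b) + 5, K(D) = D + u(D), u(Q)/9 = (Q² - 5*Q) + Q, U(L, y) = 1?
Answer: 5*I*√93 ≈ 48.218*I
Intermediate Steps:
u(Q) = -36*Q + 9*Q² (u(Q) = 9*((Q² - 5*Q) + Q) = 9*(Q² - 4*Q) = -36*Q + 9*Q²)
K(D) = D + 9*D*(-4 + D)
d(b, W) = 5 + b*(-35 + 9*b) (d(b, W) = b*(-35 + 9*b) + 5 = 5 + b*(-35 + 9*b))
√((d(U(-2, -7), -8) - 1*65) - 2239) = √(((5 + 1 + 9*1*(-4 + 1)) - 1*65) - 2239) = √(((5 + 1 + 9*1*(-3)) - 65) - 2239) = √(((5 + 1 - 27) - 65) - 2239) = √((-21 - 65) - 2239) = √(-86 - 2239) = √(-2325) = 5*I*√93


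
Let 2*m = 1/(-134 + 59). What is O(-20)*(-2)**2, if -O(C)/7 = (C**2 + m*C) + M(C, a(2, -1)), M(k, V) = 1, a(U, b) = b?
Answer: -168476/15 ≈ -11232.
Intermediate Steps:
m = -1/150 (m = 1/(2*(-134 + 59)) = (1/2)/(-75) = (1/2)*(-1/75) = -1/150 ≈ -0.0066667)
O(C) = -7 - 7*C**2 + 7*C/150 (O(C) = -7*((C**2 - C/150) + 1) = -7*(1 + C**2 - C/150) = -7 - 7*C**2 + 7*C/150)
O(-20)*(-2)**2 = (-7 - 7*(-20)**2 + (7/150)*(-20))*(-2)**2 = (-7 - 7*400 - 14/15)*4 = (-7 - 2800 - 14/15)*4 = -42119/15*4 = -168476/15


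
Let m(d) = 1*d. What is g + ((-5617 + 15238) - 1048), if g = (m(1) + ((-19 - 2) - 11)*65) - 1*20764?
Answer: -14270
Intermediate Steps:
m(d) = d
g = -22843 (g = (1 + ((-19 - 2) - 11)*65) - 1*20764 = (1 + (-21 - 11)*65) - 20764 = (1 - 32*65) - 20764 = (1 - 2080) - 20764 = -2079 - 20764 = -22843)
g + ((-5617 + 15238) - 1048) = -22843 + ((-5617 + 15238) - 1048) = -22843 + (9621 - 1048) = -22843 + 8573 = -14270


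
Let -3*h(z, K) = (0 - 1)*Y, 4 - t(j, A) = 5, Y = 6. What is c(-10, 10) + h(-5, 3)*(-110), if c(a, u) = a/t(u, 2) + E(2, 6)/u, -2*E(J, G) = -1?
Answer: -4199/20 ≈ -209.95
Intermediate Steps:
t(j, A) = -1 (t(j, A) = 4 - 1*5 = 4 - 5 = -1)
E(J, G) = 1/2 (E(J, G) = -1/2*(-1) = 1/2)
h(z, K) = 2 (h(z, K) = -(0 - 1)*6/3 = -(-1)*6/3 = -1/3*(-6) = 2)
c(a, u) = 1/(2*u) - a (c(a, u) = a/(-1) + 1/(2*u) = a*(-1) + 1/(2*u) = -a + 1/(2*u) = 1/(2*u) - a)
c(-10, 10) + h(-5, 3)*(-110) = ((1/2)/10 - 1*(-10)) + 2*(-110) = ((1/2)*(1/10) + 10) - 220 = (1/20 + 10) - 220 = 201/20 - 220 = -4199/20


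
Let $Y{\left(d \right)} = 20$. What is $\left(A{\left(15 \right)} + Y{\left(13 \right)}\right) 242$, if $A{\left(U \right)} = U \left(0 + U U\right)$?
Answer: $821590$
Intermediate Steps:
$A{\left(U \right)} = U^{3}$ ($A{\left(U \right)} = U \left(0 + U^{2}\right) = U U^{2} = U^{3}$)
$\left(A{\left(15 \right)} + Y{\left(13 \right)}\right) 242 = \left(15^{3} + 20\right) 242 = \left(3375 + 20\right) 242 = 3395 \cdot 242 = 821590$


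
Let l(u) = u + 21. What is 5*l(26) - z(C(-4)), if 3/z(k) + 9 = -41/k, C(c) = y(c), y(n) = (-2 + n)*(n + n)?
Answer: 111299/473 ≈ 235.30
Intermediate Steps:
l(u) = 21 + u
y(n) = 2*n*(-2 + n) (y(n) = (-2 + n)*(2*n) = 2*n*(-2 + n))
C(c) = 2*c*(-2 + c)
z(k) = 3/(-9 - 41/k)
5*l(26) - z(C(-4)) = 5*(21 + 26) - (-3)*2*(-4)*(-2 - 4)/(41 + 9*(2*(-4)*(-2 - 4))) = 5*47 - (-3)*2*(-4)*(-6)/(41 + 9*(2*(-4)*(-6))) = 235 - (-3)*48/(41 + 9*48) = 235 - (-3)*48/(41 + 432) = 235 - (-3)*48/473 = 235 - 1*(-144/473) = 235 + 144/473 = 111299/473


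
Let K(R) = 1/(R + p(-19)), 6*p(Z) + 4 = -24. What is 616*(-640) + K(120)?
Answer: -136407037/346 ≈ -3.9424e+5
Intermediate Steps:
p(Z) = -14/3 (p(Z) = -⅔ + (⅙)*(-24) = -⅔ - 4 = -14/3)
K(R) = 1/(-14/3 + R) (K(R) = 1/(R - 14/3) = 1/(-14/3 + R))
616*(-640) + K(120) = 616*(-640) + 3/(-14 + 3*120) = -394240 + 3/(-14 + 360) = -394240 + 3/346 = -136407037/346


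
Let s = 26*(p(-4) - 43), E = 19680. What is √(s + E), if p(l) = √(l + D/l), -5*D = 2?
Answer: √(464050 + 65*I*√390)/5 ≈ 136.24 + 0.18844*I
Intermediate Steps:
D = -⅖ (D = -⅕*2 = -⅖ ≈ -0.40000)
p(l) = √(l - 2/(5*l))
s = -1118 + 13*I*√390/5 (s = 26*(√(-10/(-4) + 25*(-4))/5 - 43) = 26*(√(-10*(-¼) - 100)/5 - 43) = 26*(√(5/2 - 100)/5 - 43) = 26*(√(-195/2)/5 - 43) = 26*((I*√390/2)/5 - 43) = 26*(I*√390/10 - 43) = 26*(-43 + I*√390/10) = -1118 + 13*I*√390/5 ≈ -1118.0 + 51.346*I)
√(s + E) = √((-1118 + 13*I*√390/5) + 19680) = √(18562 + 13*I*√390/5)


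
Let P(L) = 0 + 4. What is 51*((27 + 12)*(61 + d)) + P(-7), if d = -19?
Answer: 83542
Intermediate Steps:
P(L) = 4
51*((27 + 12)*(61 + d)) + P(-7) = 51*((27 + 12)*(61 - 19)) + 4 = 51*(39*42) + 4 = 51*1638 + 4 = 83538 + 4 = 83542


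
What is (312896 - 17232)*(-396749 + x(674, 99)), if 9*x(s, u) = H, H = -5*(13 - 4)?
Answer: -117305874656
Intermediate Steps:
H = -45 (H = -5*9 = -45)
x(s, u) = -5 (x(s, u) = (⅑)*(-45) = -5)
(312896 - 17232)*(-396749 + x(674, 99)) = (312896 - 17232)*(-396749 - 5) = 295664*(-396754) = -117305874656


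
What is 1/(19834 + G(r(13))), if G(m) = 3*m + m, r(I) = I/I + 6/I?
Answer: 13/257918 ≈ 5.0404e-5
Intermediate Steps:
r(I) = 1 + 6/I
G(m) = 4*m
1/(19834 + G(r(13))) = 1/(19834 + 4*((6 + 13)/13)) = 1/(19834 + 4*((1/13)*19)) = 1/(19834 + 4*(19/13)) = 1/(19834 + 76/13) = 1/(257918/13) = 13/257918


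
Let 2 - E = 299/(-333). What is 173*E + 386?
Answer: 295483/333 ≈ 887.34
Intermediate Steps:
E = 965/333 (E = 2 - 299/(-333) = 2 - 299*(-1)/333 = 2 - 1*(-299/333) = 2 + 299/333 = 965/333 ≈ 2.8979)
173*E + 386 = 173*(965/333) + 386 = 166945/333 + 386 = 295483/333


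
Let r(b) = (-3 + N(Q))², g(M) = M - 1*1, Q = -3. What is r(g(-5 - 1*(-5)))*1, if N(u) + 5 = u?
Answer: 121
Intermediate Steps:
N(u) = -5 + u
g(M) = -1 + M (g(M) = M - 1 = -1 + M)
r(b) = 121 (r(b) = (-3 + (-5 - 3))² = (-3 - 8)² = (-11)² = 121)
r(g(-5 - 1*(-5)))*1 = 121*1 = 121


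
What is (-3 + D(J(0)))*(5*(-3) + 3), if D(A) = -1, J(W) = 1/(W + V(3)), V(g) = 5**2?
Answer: 48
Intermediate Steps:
V(g) = 25
J(W) = 1/(25 + W) (J(W) = 1/(W + 25) = 1/(25 + W))
(-3 + D(J(0)))*(5*(-3) + 3) = (-3 - 1)*(5*(-3) + 3) = -4*(-15 + 3) = -4*(-12) = 48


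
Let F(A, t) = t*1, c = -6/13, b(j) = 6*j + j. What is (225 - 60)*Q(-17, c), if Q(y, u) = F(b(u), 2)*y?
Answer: -5610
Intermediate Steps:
b(j) = 7*j
c = -6/13 (c = -6*1/13 = -6/13 ≈ -0.46154)
F(A, t) = t
Q(y, u) = 2*y
(225 - 60)*Q(-17, c) = (225 - 60)*(2*(-17)) = 165*(-34) = -5610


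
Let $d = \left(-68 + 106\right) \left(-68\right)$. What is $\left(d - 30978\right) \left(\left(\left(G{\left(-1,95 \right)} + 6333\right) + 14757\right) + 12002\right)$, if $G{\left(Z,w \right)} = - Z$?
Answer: $-1110667266$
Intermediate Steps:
$d = -2584$ ($d = 38 \left(-68\right) = -2584$)
$\left(d - 30978\right) \left(\left(\left(G{\left(-1,95 \right)} + 6333\right) + 14757\right) + 12002\right) = \left(-2584 - 30978\right) \left(\left(\left(\left(-1\right) \left(-1\right) + 6333\right) + 14757\right) + 12002\right) = - 33562 \left(\left(\left(1 + 6333\right) + 14757\right) + 12002\right) = - 33562 \left(\left(6334 + 14757\right) + 12002\right) = - 33562 \left(21091 + 12002\right) = \left(-33562\right) 33093 = -1110667266$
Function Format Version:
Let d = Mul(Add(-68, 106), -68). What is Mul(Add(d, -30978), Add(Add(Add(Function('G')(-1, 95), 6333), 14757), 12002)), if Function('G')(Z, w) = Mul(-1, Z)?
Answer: -1110667266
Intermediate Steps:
d = -2584 (d = Mul(38, -68) = -2584)
Mul(Add(d, -30978), Add(Add(Add(Function('G')(-1, 95), 6333), 14757), 12002)) = Mul(Add(-2584, -30978), Add(Add(Add(Mul(-1, -1), 6333), 14757), 12002)) = Mul(-33562, Add(Add(Add(1, 6333), 14757), 12002)) = Mul(-33562, Add(Add(6334, 14757), 12002)) = Mul(-33562, Add(21091, 12002)) = Mul(-33562, 33093) = -1110667266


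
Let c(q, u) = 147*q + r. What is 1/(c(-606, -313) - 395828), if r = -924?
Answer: -1/485834 ≈ -2.0583e-6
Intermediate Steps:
c(q, u) = -924 + 147*q (c(q, u) = 147*q - 924 = -924 + 147*q)
1/(c(-606, -313) - 395828) = 1/((-924 + 147*(-606)) - 395828) = 1/((-924 - 89082) - 395828) = 1/(-90006 - 395828) = 1/(-485834) = -1/485834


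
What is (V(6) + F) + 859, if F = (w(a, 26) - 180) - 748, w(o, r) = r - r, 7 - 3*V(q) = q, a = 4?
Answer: -206/3 ≈ -68.667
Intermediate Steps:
V(q) = 7/3 - q/3
w(o, r) = 0
F = -928 (F = (0 - 180) - 748 = -180 - 748 = -928)
(V(6) + F) + 859 = ((7/3 - ⅓*6) - 928) + 859 = ((7/3 - 2) - 928) + 859 = (⅓ - 928) + 859 = -2783/3 + 859 = -206/3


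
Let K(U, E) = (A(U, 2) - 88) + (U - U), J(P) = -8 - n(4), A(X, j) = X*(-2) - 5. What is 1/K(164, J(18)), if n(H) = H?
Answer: -1/421 ≈ -0.0023753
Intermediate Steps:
A(X, j) = -5 - 2*X (A(X, j) = -2*X - 5 = -5 - 2*X)
J(P) = -12 (J(P) = -8 - 1*4 = -8 - 4 = -12)
K(U, E) = -93 - 2*U (K(U, E) = ((-5 - 2*U) - 88) + (U - U) = (-93 - 2*U) + 0 = -93 - 2*U)
1/K(164, J(18)) = 1/(-93 - 2*164) = 1/(-93 - 328) = 1/(-421) = -1/421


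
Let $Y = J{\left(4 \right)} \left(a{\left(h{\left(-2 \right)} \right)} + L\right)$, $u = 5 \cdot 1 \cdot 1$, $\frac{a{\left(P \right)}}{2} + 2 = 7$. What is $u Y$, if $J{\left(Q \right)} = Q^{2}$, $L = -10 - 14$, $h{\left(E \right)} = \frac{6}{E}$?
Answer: $-1120$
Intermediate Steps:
$a{\left(P \right)} = 10$ ($a{\left(P \right)} = -4 + 2 \cdot 7 = -4 + 14 = 10$)
$L = -24$ ($L = -10 - 14 = -24$)
$u = 5$ ($u = 5 \cdot 1 = 5$)
$Y = -224$ ($Y = 4^{2} \left(10 - 24\right) = 16 \left(-14\right) = -224$)
$u Y = 5 \left(-224\right) = -1120$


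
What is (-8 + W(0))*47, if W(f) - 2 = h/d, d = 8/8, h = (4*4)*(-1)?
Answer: -1034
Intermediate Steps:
h = -16 (h = 16*(-1) = -16)
d = 1 (d = 8*(⅛) = 1)
W(f) = -14 (W(f) = 2 - 16/1 = 2 - 16*1 = 2 - 16 = -14)
(-8 + W(0))*47 = (-8 - 14)*47 = -22*47 = -1034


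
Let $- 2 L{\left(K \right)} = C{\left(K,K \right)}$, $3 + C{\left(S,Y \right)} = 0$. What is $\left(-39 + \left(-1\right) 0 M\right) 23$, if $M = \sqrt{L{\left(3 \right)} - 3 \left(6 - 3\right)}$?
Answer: $-897$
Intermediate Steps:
$C{\left(S,Y \right)} = -3$ ($C{\left(S,Y \right)} = -3 + 0 = -3$)
$L{\left(K \right)} = \frac{3}{2}$ ($L{\left(K \right)} = \left(- \frac{1}{2}\right) \left(-3\right) = \frac{3}{2}$)
$M = \frac{i \sqrt{30}}{2}$ ($M = \sqrt{\frac{3}{2} - 3 \left(6 - 3\right)} = \sqrt{\frac{3}{2} - 9} = \sqrt{- \frac{15}{2}} = \frac{i \sqrt{30}}{2} \approx 2.7386 i$)
$\left(-39 + \left(-1\right) 0 M\right) 23 = \left(-39 + \left(-1\right) 0 \frac{i \sqrt{30}}{2}\right) 23 = \left(-39 + 0 \frac{i \sqrt{30}}{2}\right) 23 = \left(-39 + 0\right) 23 = \left(-39\right) 23 = -897$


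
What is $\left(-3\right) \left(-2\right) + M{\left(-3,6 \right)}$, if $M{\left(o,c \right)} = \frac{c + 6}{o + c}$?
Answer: $10$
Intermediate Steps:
$M{\left(o,c \right)} = \frac{6 + c}{c + o}$
$\left(-3\right) \left(-2\right) + M{\left(-3,6 \right)} = \left(-3\right) \left(-2\right) + \frac{6 + 6}{6 - 3} = 6 + \frac{1}{3} \cdot 12 = 6 + 4 = 10$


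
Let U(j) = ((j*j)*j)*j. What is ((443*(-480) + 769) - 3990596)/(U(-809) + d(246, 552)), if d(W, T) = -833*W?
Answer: -4202467/428345174443 ≈ -9.8109e-6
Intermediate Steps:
U(j) = j⁴ (U(j) = (j²*j)*j = j³*j = j⁴)
((443*(-480) + 769) - 3990596)/(U(-809) + d(246, 552)) = ((443*(-480) + 769) - 3990596)/((-809)⁴ - 833*246) = ((-212640 + 769) - 3990596)/(428345379361 - 204918) = (-211871 - 3990596)/428345174443 = -4202467*1/428345174443 = -4202467/428345174443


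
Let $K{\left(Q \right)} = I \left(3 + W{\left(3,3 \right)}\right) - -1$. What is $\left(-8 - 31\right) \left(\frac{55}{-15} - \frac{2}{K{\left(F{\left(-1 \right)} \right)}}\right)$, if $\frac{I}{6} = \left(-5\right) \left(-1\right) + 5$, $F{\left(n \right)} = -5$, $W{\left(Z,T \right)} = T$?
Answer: $\frac{51701}{361} \approx 143.22$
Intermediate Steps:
$I = 60$ ($I = 6 \left(\left(-5\right) \left(-1\right) + 5\right) = 6 \left(5 + 5\right) = 6 \cdot 10 = 60$)
$K{\left(Q \right)} = 361$ ($K{\left(Q \right)} = 60 \left(3 + 3\right) - -1 = 60 \cdot 6 + 1 = 360 + 1 = 361$)
$\left(-8 - 31\right) \left(\frac{55}{-15} - \frac{2}{K{\left(F{\left(-1 \right)} \right)}}\right) = \left(-8 - 31\right) \left(\frac{55}{-15} - \frac{2}{361}\right) = - 39 \left(55 \left(- \frac{1}{15}\right) - \frac{2}{361}\right) = - 39 \left(- \frac{11}{3} - \frac{2}{361}\right) = \left(-39\right) \left(- \frac{3977}{1083}\right) = \frac{51701}{361}$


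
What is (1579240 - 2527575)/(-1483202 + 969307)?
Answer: 189667/102779 ≈ 1.8454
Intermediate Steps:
(1579240 - 2527575)/(-1483202 + 969307) = -948335/(-513895) = -948335*(-1/513895) = 189667/102779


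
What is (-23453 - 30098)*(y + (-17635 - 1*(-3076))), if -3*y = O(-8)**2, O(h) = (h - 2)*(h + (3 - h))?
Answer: 795714309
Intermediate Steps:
O(h) = -6 + 3*h (O(h) = (-2 + h)*3 = -6 + 3*h)
y = -300 (y = -(-6 + 3*(-8))**2/3 = -(-6 - 24)**2/3 = -1/3*(-30)**2 = -1/3*900 = -300)
(-23453 - 30098)*(y + (-17635 - 1*(-3076))) = (-23453 - 30098)*(-300 + (-17635 - 1*(-3076))) = -53551*(-300 + (-17635 + 3076)) = -53551*(-300 - 14559) = -53551*(-14859) = 795714309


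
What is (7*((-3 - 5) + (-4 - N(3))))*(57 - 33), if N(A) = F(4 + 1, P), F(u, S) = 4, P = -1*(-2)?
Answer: -2688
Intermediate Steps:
P = 2
N(A) = 4
(7*((-3 - 5) + (-4 - N(3))))*(57 - 33) = (7*((-3 - 5) + (-4 - 1*4)))*(57 - 33) = (7*(-8 + (-4 - 4)))*24 = (7*(-8 - 8))*24 = (7*(-16))*24 = -112*24 = -2688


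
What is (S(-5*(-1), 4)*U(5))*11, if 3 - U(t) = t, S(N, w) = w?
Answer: -88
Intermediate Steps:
U(t) = 3 - t
(S(-5*(-1), 4)*U(5))*11 = (4*(3 - 1*5))*11 = (4*(3 - 5))*11 = (4*(-2))*11 = -8*11 = -88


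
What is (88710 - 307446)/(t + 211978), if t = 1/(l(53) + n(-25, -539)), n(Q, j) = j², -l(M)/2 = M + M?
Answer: -3023858544/2930434343 ≈ -1.0319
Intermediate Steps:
l(M) = -4*M (l(M) = -2*(M + M) = -4*M)
t = 1/290309 (t = 1/(-4*53 + (-539)²) = 1/(-212 + 290521) = 1/290309 ≈ 3.4446e-6)
(88710 - 307446)/(t + 211978) = (88710 - 307446)/(1/290309 + 211978) = -218736/61539121203/290309 = -218736*290309/61539121203 = -3023858544/2930434343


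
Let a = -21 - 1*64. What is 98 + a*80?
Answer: -6702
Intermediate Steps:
a = -85 (a = -21 - 64 = -85)
98 + a*80 = 98 - 85*80 = 98 - 6800 = -6702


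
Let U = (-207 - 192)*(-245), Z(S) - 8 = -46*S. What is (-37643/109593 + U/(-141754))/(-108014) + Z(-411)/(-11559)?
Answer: -10579320611142015643/6465426759517440924 ≈ -1.6363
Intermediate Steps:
Z(S) = 8 - 46*S
U = 97755 (U = -399*(-245) = 97755)
(-37643/109593 + U/(-141754))/(-108014) + Z(-411)/(-11559) = (-37643/109593 + 97755/(-141754))/(-108014) + (8 - 46*(-411))/(-11559) = (-37643*1/109593 + 97755*(-1/141754))*(-1/108014) + (8 + 18906)*(-1/11559) = (-37643/109593 - 97755/141754)*(-1/108014) + 18914*(-1/11559) = -16049309537/15535246122*(-1/108014) - 18914/11559 = 16049309537/1678024074621708 - 18914/11559 = -10579320611142015643/6465426759517440924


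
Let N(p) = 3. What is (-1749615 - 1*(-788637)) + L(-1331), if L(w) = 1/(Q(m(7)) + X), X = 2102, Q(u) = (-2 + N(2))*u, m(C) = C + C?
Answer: -2033429447/2116 ≈ -9.6098e+5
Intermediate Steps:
m(C) = 2*C
Q(u) = u (Q(u) = (-2 + 3)*u = 1*u = u)
L(w) = 1/2116 (L(w) = 1/(2*7 + 2102) = 1/(14 + 2102) = 1/2116)
(-1749615 - 1*(-788637)) + L(-1331) = (-1749615 - 1*(-788637)) + 1/2116 = (-1749615 + 788637) + 1/2116 = -960978 + 1/2116 = -2033429447/2116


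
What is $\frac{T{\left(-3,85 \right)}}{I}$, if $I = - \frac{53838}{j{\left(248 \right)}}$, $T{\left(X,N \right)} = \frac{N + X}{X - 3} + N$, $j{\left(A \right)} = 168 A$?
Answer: $- \frac{1486016}{26919} \approx -55.203$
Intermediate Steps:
$T{\left(X,N \right)} = N + \frac{N + X}{-3 + X}$ ($T{\left(X,N \right)} = \frac{N + X}{-3 + X} + N = N + \frac{N + X}{-3 + X}$)
$I = - \frac{8973}{6944}$ ($I = - \frac{53838}{168 \cdot 248} = - \frac{53838}{41664} = \left(-53838\right) \frac{1}{41664} = - \frac{8973}{6944} \approx -1.2922$)
$\frac{T{\left(-3,85 \right)}}{I} = \frac{\frac{1}{-3 - 3} \left(-3 - 170 + 85 \left(-3\right)\right)}{- \frac{8973}{6944}} = \frac{-3 - 170 - 255}{-6} \left(- \frac{6944}{8973}\right) = \left(- \frac{1}{6}\right) \left(-428\right) \left(- \frac{6944}{8973}\right) = \frac{214}{3} \left(- \frac{6944}{8973}\right) = - \frac{1486016}{26919}$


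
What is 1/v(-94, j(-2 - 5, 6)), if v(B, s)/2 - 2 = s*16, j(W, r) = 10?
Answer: 1/324 ≈ 0.0030864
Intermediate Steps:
v(B, s) = 4 + 32*s (v(B, s) = 4 + 2*(s*16) = 4 + 2*(16*s) = 4 + 32*s)
1/v(-94, j(-2 - 5, 6)) = 1/(4 + 32*10) = 1/(4 + 320) = 1/324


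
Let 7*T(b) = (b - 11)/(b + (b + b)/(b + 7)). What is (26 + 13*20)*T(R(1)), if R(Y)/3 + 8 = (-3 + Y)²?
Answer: 16445/126 ≈ 130.52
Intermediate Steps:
R(Y) = -24 + 3*(-3 + Y)²
T(b) = (-11 + b)/(7*(b + 2*b/(7 + b))) (T(b) = ((b - 11)/(b + (b + b)/(b + 7)))/7 = ((-11 + b)/(b + (2*b)/(7 + b)))/7 = ((-11 + b)/(b + 2*b/(7 + b)))/7 = (-11 + b)/(7*(b + 2*b/(7 + b))))
(26 + 13*20)*T(R(1)) = (26 + 13*20)*((-77 + (-24 + 3*(-3 + 1)²)² - 4*(-24 + 3*(-3 + 1)²))/(7*(-24 + 3*(-3 + 1)²)*(9 + (-24 + 3*(-3 + 1)²)))) = (26 + 260)*((-77 + (-24 + 3*(-2)²)² - 4*(-24 + 3*(-2)²))/(7*(-24 + 3*(-2)²)*(9 + (-24 + 3*(-2)²)))) = 286*((-77 + (-24 + 3*4)² - 4*(-24 + 3*4))/(7*(-24 + 3*4)*(9 + (-24 + 3*4)))) = 286*((-77 + (-24 + 12)² - 4*(-24 + 12))/(7*(-24 + 12)*(9 + (-24 + 12)))) = 286*((⅐)*(-77 + (-12)² - 4*(-12))/(-12*(9 - 12))) = 286*((⅐)*(-1/12)*(-77 + 144 + 48)/(-3)) = 286*((⅐)*(-1/12)*(-⅓)*115) = 286*(115/252) = 16445/126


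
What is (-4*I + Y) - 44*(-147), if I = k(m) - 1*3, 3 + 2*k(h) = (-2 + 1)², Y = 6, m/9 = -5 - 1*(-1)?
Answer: 6490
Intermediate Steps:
m = -36 (m = 9*(-5 - 1*(-1)) = 9*(-5 + 1) = 9*(-4) = -36)
k(h) = -1 (k(h) = -3/2 + (-2 + 1)²/2 = -3/2 + (½)*(-1)² = -3/2 + (½)*1 = -3/2 + ½ = -1)
I = -4 (I = -1 - 1*3 = -1 - 3 = -4)
(-4*I + Y) - 44*(-147) = (-4*(-4) + 6) - 44*(-147) = (16 + 6) + 6468 = 22 + 6468 = 6490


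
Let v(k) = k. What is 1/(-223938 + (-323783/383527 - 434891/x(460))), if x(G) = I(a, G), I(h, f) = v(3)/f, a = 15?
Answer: -1150581/76982182435547 ≈ -1.4946e-8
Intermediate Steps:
I(h, f) = 3/f
x(G) = 3/G
1/(-223938 + (-323783/383527 - 434891/x(460))) = 1/(-223938 + (-323783/383527 - 434891/(3/460))) = 1/(-223938 + (-323783*1/383527 - 434891/(3*(1/460)))) = 1/(-223938 + (-323783/383527 - 434891/3/460)) = 1/(-223938 + (-323783/383527 - 434891*460/3)) = 1/(-223938 + (-323783/383527 - 200049860/3)) = 1/(-223938 - 76724523627569/1150581) = 1/(-76982182435547/1150581) = -1150581/76982182435547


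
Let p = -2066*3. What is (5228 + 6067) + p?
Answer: 5097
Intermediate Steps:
p = -6198
(5228 + 6067) + p = (5228 + 6067) - 6198 = 11295 - 6198 = 5097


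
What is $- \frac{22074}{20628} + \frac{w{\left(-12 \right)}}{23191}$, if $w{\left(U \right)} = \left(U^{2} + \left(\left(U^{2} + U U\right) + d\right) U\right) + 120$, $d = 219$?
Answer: $- \frac{105328849}{79730658} \approx -1.3211$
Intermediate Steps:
$w{\left(U \right)} = 120 + U^{2} + U \left(219 + 2 U^{2}\right)$ ($w{\left(U \right)} = \left(U^{2} + \left(\left(U^{2} + U U\right) + 219\right) U\right) + 120 = \left(U^{2} + \left(\left(U^{2} + U^{2}\right) + 219\right) U\right) + 120 = \left(U^{2} + \left(2 U^{2} + 219\right) U\right) + 120 = \left(U^{2} + \left(219 + 2 U^{2}\right) U\right) + 120 = \left(U^{2} + U \left(219 + 2 U^{2}\right)\right) + 120 = 120 + U^{2} + U \left(219 + 2 U^{2}\right)$)
$- \frac{22074}{20628} + \frac{w{\left(-12 \right)}}{23191} = - \frac{22074}{20628} + \frac{120 + \left(-12\right)^{2} + 2 \left(-12\right)^{3} + 219 \left(-12\right)}{23191} = \left(-22074\right) \frac{1}{20628} + \left(120 + 144 + 2 \left(-1728\right) - 2628\right) \frac{1}{23191} = - \frac{3679}{3438} + \left(120 + 144 - 3456 - 2628\right) \frac{1}{23191} = - \frac{3679}{3438} - \frac{5820}{23191} = - \frac{105328849}{79730658}$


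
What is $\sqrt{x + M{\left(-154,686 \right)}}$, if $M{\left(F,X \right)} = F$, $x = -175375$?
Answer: $i \sqrt{175529} \approx 418.96 i$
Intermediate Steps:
$\sqrt{x + M{\left(-154,686 \right)}} = \sqrt{-175375 - 154} = \sqrt{-175529} = i \sqrt{175529}$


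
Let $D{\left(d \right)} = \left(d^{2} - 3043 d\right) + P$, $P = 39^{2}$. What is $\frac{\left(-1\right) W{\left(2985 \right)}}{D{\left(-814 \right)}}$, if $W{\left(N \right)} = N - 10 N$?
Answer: $\frac{26865}{3141119} \approx 0.0085527$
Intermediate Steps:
$W{\left(N \right)} = - 9 N$
$P = 1521$
$D{\left(d \right)} = 1521 + d^{2} - 3043 d$ ($D{\left(d \right)} = \left(d^{2} - 3043 d\right) + 1521 = 1521 + d^{2} - 3043 d$)
$\frac{\left(-1\right) W{\left(2985 \right)}}{D{\left(-814 \right)}} = \frac{\left(-1\right) \left(\left(-9\right) 2985\right)}{1521 + \left(-814\right)^{2} - -2477002} = \frac{\left(-1\right) \left(-26865\right)}{1521 + 662596 + 2477002} = \frac{26865}{3141119}$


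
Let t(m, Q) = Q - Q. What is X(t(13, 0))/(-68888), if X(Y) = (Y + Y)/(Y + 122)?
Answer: 0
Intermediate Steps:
t(m, Q) = 0
X(Y) = 2*Y/(122 + Y) (X(Y) = (2*Y)/(122 + Y) = 2*Y/(122 + Y))
X(t(13, 0))/(-68888) = (2*0/(122 + 0))/(-68888) = (2*0/122)*(-1/68888) = (2*0*(1/122))*(-1/68888) = 0*(-1/68888) = 0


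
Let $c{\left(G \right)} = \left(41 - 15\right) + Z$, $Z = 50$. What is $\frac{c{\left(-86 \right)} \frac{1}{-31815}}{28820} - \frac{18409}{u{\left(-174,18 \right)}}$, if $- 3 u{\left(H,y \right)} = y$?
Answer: $\frac{1406613741187}{458454150} \approx 3068.2$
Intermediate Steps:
$u{\left(H,y \right)} = - \frac{y}{3}$
$c{\left(G \right)} = 76$ ($c{\left(G \right)} = \left(41 - 15\right) + 50 = 26 + 50 = 76$)
$\frac{c{\left(-86 \right)} \frac{1}{-31815}}{28820} - \frac{18409}{u{\left(-174,18 \right)}} = \frac{76 \frac{1}{-31815}}{28820} - \frac{18409}{\left(- \frac{1}{3}\right) 18} = 76 \left(- \frac{1}{31815}\right) \frac{1}{28820} - \frac{18409}{-6} = \left(- \frac{76}{31815}\right) \frac{1}{28820} - - \frac{18409}{6} = - \frac{19}{229227075} + \frac{18409}{6} = \frac{1406613741187}{458454150}$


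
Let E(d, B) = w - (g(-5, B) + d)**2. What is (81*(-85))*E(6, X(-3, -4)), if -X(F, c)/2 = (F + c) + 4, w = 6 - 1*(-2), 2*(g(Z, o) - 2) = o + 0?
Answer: 778005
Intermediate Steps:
g(Z, o) = 2 + o/2 (g(Z, o) = 2 + (o + 0)/2 = 2 + o/2)
w = 8 (w = 6 + 2 = 8)
X(F, c) = -8 - 2*F - 2*c (X(F, c) = -2*((F + c) + 4) = -2*(4 + F + c) = -8 - 2*F - 2*c)
E(d, B) = 8 - (2 + d + B/2)**2 (E(d, B) = 8 - ((2 + B/2) + d)**2 = 8 - (2 + d + B/2)**2)
(81*(-85))*E(6, X(-3, -4)) = (81*(-85))*(8 - (4 + (-8 - 2*(-3) - 2*(-4)) + 2*6)**2/4) = -6885*(8 - (4 + (-8 + 6 + 8) + 12)**2/4) = -6885*(8 - (4 + 6 + 12)**2/4) = -6885*(8 - 1/4*22**2) = -6885*(8 - 1/4*484) = -6885*(8 - 121) = -6885*(-113) = 778005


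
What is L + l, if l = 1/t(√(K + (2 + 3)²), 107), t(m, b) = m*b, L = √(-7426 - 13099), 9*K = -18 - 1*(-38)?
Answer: 3*√5/3745 + 5*I*√821 ≈ 0.0017912 + 143.27*I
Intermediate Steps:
K = 20/9 (K = (-18 - 1*(-38))/9 = (-18 + 38)/9 = (⅑)*20 = 20/9 ≈ 2.2222)
L = 5*I*√821 (L = √(-20525) = 5*I*√821 ≈ 143.27*I)
t(m, b) = b*m
l = 3*√5/3745 (l = 1/(107*√(20/9 + (2 + 3)²)) = 1/(107*√(20/9 + 5²)) = 1/(107*√(20/9 + 25)) = 1/(107*√(245/9)) = 1/(107*(7*√5/3)) = 1/(749*√5/3) = 3*√5/3745 ≈ 0.0017912)
L + l = 5*I*√821 + 3*√5/3745 = 3*√5/3745 + 5*I*√821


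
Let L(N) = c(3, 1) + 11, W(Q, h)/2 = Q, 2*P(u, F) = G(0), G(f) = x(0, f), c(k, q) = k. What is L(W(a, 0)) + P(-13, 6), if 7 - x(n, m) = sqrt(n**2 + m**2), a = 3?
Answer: 35/2 ≈ 17.500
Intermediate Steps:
x(n, m) = 7 - sqrt(m**2 + n**2) (x(n, m) = 7 - sqrt(n**2 + m**2) = 7 - sqrt(m**2 + n**2))
G(f) = 7 - sqrt(f**2) (G(f) = 7 - sqrt(f**2 + 0**2) = 7 - sqrt(f**2 + 0) = 7 - sqrt(f**2))
P(u, F) = 7/2 (P(u, F) = (7 - sqrt(0**2))/2 = (7 - sqrt(0))/2 = (7 - 1*0)/2 = (7 + 0)/2 = (1/2)*7 = 7/2)
W(Q, h) = 2*Q
L(N) = 14 (L(N) = 3 + 11 = 14)
L(W(a, 0)) + P(-13, 6) = 14 + 7/2 = 35/2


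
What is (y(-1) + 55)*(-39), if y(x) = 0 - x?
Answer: -2184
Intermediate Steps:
y(x) = -x
(y(-1) + 55)*(-39) = (-1*(-1) + 55)*(-39) = (1 + 55)*(-39) = 56*(-39) = -2184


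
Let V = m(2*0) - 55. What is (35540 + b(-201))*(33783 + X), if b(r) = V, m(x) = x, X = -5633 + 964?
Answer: 1033110290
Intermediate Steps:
X = -4669
V = -55 (V = 2*0 - 55 = 0 - 55 = -55)
b(r) = -55
(35540 + b(-201))*(33783 + X) = (35540 - 55)*(33783 - 4669) = 35485*29114 = 1033110290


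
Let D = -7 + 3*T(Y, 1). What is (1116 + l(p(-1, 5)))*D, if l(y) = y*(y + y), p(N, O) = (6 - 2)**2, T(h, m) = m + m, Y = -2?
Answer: -1628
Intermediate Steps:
T(h, m) = 2*m
p(N, O) = 16 (p(N, O) = 4**2 = 16)
l(y) = 2*y**2 (l(y) = y*(2*y) = 2*y**2)
D = -1 (D = -7 + 3*(2*1) = -7 + 3*2 = -7 + 6 = -1)
(1116 + l(p(-1, 5)))*D = (1116 + 2*16**2)*(-1) = (1116 + 2*256)*(-1) = (1116 + 512)*(-1) = 1628*(-1) = -1628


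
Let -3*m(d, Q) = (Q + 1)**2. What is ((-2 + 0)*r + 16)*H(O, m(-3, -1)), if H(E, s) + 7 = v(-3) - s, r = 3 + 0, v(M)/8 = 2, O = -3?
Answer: 90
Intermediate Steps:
m(d, Q) = -(1 + Q)**2/3 (m(d, Q) = -(Q + 1)**2/3 = -(1 + Q)**2/3)
v(M) = 16 (v(M) = 8*2 = 16)
r = 3
H(E, s) = 9 - s (H(E, s) = -7 + (16 - s) = 9 - s)
((-2 + 0)*r + 16)*H(O, m(-3, -1)) = ((-2 + 0)*3 + 16)*(9 - (-1)*(1 - 1)**2/3) = (-2*3 + 16)*(9 - (-1)*0**2/3) = (-6 + 16)*(9 - (-1)*0/3) = 10*(9 - 1*0) = 10*(9 + 0) = 10*9 = 90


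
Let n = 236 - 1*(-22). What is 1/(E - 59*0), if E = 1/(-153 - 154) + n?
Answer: 307/79205 ≈ 0.0038760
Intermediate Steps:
n = 258 (n = 236 + 22 = 258)
E = 79205/307 (E = 1/(-153 - 154) + 258 = 1/(-307) + 258 = -1/307 + 258 = 79205/307 ≈ 258.00)
1/(E - 59*0) = 1/(79205/307 - 59*0) = 1/(79205/307 + 0) = 1/(79205/307) = 307/79205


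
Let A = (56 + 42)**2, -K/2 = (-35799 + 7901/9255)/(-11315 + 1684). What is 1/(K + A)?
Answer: 89134905/855389003932 ≈ 0.00010420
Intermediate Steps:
K = -662623688/89134905 (K = -2*(-35799 + 7901/9255)/(-11315 + 1684) = -2*(-35799 + 7901*(1/9255))/(-9631) = -2*(-35799 + 7901/9255)*(-1)/9631 = -(-662623688)*(-1)/(9255*9631) = -2*331311844/89134905 = -662623688/89134905 ≈ -7.4339)
A = 9604 (A = 98**2 = 9604)
1/(K + A) = 1/(-662623688/89134905 + 9604) = 1/(855389003932/89134905) = 89134905/855389003932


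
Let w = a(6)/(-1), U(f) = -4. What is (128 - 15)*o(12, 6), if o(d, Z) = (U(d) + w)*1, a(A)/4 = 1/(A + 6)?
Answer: -1469/3 ≈ -489.67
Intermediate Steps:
a(A) = 4/(6 + A) (a(A) = 4/(A + 6) = 4/(6 + A))
w = -⅓ (w = (4/(6 + 6))/(-1) = (4/12)*(-1) = (4*(1/12))*(-1) = (⅓)*(-1) = -⅓ ≈ -0.33333)
o(d, Z) = -13/3 (o(d, Z) = (-4 - ⅓)*1 = -13/3*1 = -13/3)
(128 - 15)*o(12, 6) = (128 - 15)*(-13/3) = 113*(-13/3) = -1469/3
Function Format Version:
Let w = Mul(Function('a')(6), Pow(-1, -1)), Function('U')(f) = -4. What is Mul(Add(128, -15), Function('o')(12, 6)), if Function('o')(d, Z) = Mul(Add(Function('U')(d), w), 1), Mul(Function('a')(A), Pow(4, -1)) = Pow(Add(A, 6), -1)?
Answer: Rational(-1469, 3) ≈ -489.67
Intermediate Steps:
Function('a')(A) = Mul(4, Pow(Add(6, A), -1)) (Function('a')(A) = Mul(4, Pow(Add(A, 6), -1)) = Mul(4, Pow(Add(6, A), -1)))
w = Rational(-1, 3) (w = Mul(Mul(4, Pow(Add(6, 6), -1)), Pow(-1, -1)) = Mul(Mul(4, Pow(12, -1)), -1) = Mul(Mul(4, Rational(1, 12)), -1) = Mul(Rational(1, 3), -1) = Rational(-1, 3) ≈ -0.33333)
Function('o')(d, Z) = Rational(-13, 3) (Function('o')(d, Z) = Mul(Add(-4, Rational(-1, 3)), 1) = Mul(Rational(-13, 3), 1) = Rational(-13, 3))
Mul(Add(128, -15), Function('o')(12, 6)) = Mul(Add(128, -15), Rational(-13, 3)) = Mul(113, Rational(-13, 3)) = Rational(-1469, 3)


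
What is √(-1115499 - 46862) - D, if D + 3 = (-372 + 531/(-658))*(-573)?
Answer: -140558937/658 + I*√1162361 ≈ -2.1362e+5 + 1078.1*I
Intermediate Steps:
D = 140558937/658 (D = -3 + (-372 + 531/(-658))*(-573) = -3 + (-372 + 531*(-1/658))*(-573) = -3 + (-372 - 531/658)*(-573) = -3 - 245307/658*(-573) = -3 + 140560911/658 = 140558937/658 ≈ 2.1362e+5)
√(-1115499 - 46862) - D = √(-1115499 - 46862) - 1*140558937/658 = √(-1162361) - 140558937/658 = I*√1162361 - 140558937/658 = -140558937/658 + I*√1162361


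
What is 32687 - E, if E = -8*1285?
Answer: 42967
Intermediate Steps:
E = -10280
32687 - E = 32687 - 1*(-10280) = 32687 + 10280 = 42967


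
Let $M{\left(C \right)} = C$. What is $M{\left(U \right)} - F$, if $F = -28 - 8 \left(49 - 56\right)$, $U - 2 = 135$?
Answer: $109$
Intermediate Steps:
$U = 137$ ($U = 2 + 135 = 137$)
$F = 28$ ($F = -28 - -56 = -28 + 56 = 28$)
$M{\left(U \right)} - F = 137 - 28 = 109$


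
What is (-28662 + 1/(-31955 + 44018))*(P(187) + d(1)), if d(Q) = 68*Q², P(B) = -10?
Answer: -20053482890/12063 ≈ -1.6624e+6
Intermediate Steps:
(-28662 + 1/(-31955 + 44018))*(P(187) + d(1)) = (-28662 + 1/(-31955 + 44018))*(-10 + 68*1²) = (-28662 + 1/12063)*(-10 + 68*1) = (-28662 + 1/12063)*(-10 + 68) = -345749705/12063*58 = -20053482890/12063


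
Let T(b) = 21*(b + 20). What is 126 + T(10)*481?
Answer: 303156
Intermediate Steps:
T(b) = 420 + 21*b (T(b) = 21*(20 + b) = 420 + 21*b)
126 + T(10)*481 = 126 + (420 + 21*10)*481 = 126 + (420 + 210)*481 = 126 + 630*481 = 126 + 303030 = 303156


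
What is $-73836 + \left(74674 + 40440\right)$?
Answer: $41278$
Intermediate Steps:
$-73836 + \left(74674 + 40440\right) = -73836 + 115114 = 41278$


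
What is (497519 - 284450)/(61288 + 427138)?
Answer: 213069/488426 ≈ 0.43624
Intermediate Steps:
(497519 - 284450)/(61288 + 427138) = 213069/488426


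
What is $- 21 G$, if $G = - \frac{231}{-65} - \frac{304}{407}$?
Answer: $- \frac{1559397}{26455} \approx -58.945$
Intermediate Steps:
$G = \frac{74257}{26455}$ ($G = \left(-231\right) \left(- \frac{1}{65}\right) - \frac{304}{407} = \frac{231}{65} - \frac{304}{407} = \frac{74257}{26455} \approx 2.8069$)
$- 21 G = \left(-21\right) \frac{74257}{26455} = - \frac{1559397}{26455}$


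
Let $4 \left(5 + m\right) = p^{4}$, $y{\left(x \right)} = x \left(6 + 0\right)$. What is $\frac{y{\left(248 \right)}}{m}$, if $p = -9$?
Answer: $\frac{192}{211} \approx 0.90995$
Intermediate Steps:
$y{\left(x \right)} = 6 x$ ($y{\left(x \right)} = x 6 = 6 x$)
$m = \frac{6541}{4}$ ($m = -5 + \frac{\left(-9\right)^{4}}{4} = -5 + \frac{1}{4} \cdot 6561 = -5 + \frac{6561}{4} = \frac{6541}{4} \approx 1635.3$)
$\frac{y{\left(248 \right)}}{m} = \frac{6 \cdot 248}{\frac{6541}{4}} = 1488 \cdot \frac{4}{6541} = \frac{192}{211}$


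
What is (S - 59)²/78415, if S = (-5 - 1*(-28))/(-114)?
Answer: 45549001/1019081340 ≈ 0.044696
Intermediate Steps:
S = -23/114 (S = (-5 + 28)*(-1/114) = 23*(-1/114) = -23/114 ≈ -0.20175)
(S - 59)²/78415 = (-23/114 - 59)²/78415 = (-6749/114)²*(1/78415) = (45549001/12996)*(1/78415) = 45549001/1019081340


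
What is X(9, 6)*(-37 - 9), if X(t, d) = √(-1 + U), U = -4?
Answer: -46*I*√5 ≈ -102.86*I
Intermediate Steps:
X(t, d) = I*√5 (X(t, d) = √(-1 - 4) = √(-5) = I*√5)
X(9, 6)*(-37 - 9) = (I*√5)*(-37 - 9) = (I*√5)*(-46) = -46*I*√5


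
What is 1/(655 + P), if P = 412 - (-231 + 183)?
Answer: 1/1115 ≈ 0.00089686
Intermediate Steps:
P = 460 (P = 412 - 1*(-48) = 412 + 48 = 460)
1/(655 + P) = 1/(655 + 460) = 1/1115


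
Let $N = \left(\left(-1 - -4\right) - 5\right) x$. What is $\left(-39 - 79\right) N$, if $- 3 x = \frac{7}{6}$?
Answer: $- \frac{826}{9} \approx -91.778$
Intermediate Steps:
$x = - \frac{7}{18}$ ($x = - \frac{7 \cdot \frac{1}{6}}{3} = \left(- \frac{1}{3}\right) \frac{7}{6} = - \frac{7}{18} \approx -0.38889$)
$N = \frac{7}{9}$ ($N = \left(\left(-1 - -4\right) - 5\right) \left(- \frac{7}{18}\right) = \left(\left(-1 + 4\right) - 5\right) \left(- \frac{7}{18}\right) = \left(3 - 5\right) \left(- \frac{7}{18}\right) = \left(-2\right) \left(- \frac{7}{18}\right) = \frac{7}{9} \approx 0.77778$)
$\left(-39 - 79\right) N = \left(-39 - 79\right) \frac{7}{9} = \left(-118\right) \frac{7}{9} = - \frac{826}{9}$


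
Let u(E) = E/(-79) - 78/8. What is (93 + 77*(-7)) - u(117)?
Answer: -137387/316 ≈ -434.77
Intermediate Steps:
u(E) = -39/4 - E/79 (u(E) = E*(-1/79) - 78*1/8 = -E/79 - 39/4 = -39/4 - E/79)
(93 + 77*(-7)) - u(117) = (93 + 77*(-7)) - (-39/4 - 1/79*117) = (93 - 539) - (-39/4 - 117/79) = -446 - 1*(-3549/316) = -446 + 3549/316 = -137387/316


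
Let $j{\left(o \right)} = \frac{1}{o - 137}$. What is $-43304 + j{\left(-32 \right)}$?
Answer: $- \frac{7318377}{169} \approx -43304.0$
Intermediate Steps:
$j{\left(o \right)} = \frac{1}{-137 + o}$
$-43304 + j{\left(-32 \right)} = -43304 + \frac{1}{-137 - 32} = -43304 + \frac{1}{-169} = -43304 - \frac{1}{169} = - \frac{7318377}{169}$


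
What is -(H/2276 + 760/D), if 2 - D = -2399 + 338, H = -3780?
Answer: 1517095/1173847 ≈ 1.2924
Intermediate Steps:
D = 2063 (D = 2 - (-2399 + 338) = 2 - 1*(-2061) = 2 + 2061 = 2063)
-(H/2276 + 760/D) = -(-3780/2276 + 760/2063) = -(-3780*1/2276 + 760*(1/2063)) = -(-945/569 + 760/2063) = -1*(-1517095/1173847) = 1517095/1173847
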